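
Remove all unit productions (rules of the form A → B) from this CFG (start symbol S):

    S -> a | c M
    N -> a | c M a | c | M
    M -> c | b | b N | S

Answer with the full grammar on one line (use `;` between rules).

S -> a | c M; N -> a | c M | c M a | c | b | b N; M -> a | c M | c | b | b N

Unit pairs: M ⇒* {S}; N ⇒* {M, S}.
For each unit pair (A, B), copy every non-unit production of B to A, then drop all unit productions.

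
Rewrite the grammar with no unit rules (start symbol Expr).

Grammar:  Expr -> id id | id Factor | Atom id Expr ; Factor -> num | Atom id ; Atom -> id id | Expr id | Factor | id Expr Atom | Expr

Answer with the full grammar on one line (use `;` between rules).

Expr -> id id | id Factor | Atom id Expr; Factor -> num | Atom id; Atom -> id id | Expr id | id Expr Atom | num | Atom id | id Factor | Atom id Expr

Unit pairs: Atom ⇒* {Expr, Factor}.
Replace each nonterminal's rules with the union of the non-unit rules of every nonterminal it unit-derives.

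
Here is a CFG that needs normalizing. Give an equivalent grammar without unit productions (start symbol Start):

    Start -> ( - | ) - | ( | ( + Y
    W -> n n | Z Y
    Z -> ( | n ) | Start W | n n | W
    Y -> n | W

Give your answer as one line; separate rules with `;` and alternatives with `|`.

Unit pairs: Y ⇒* {W}; Z ⇒* {W}.
Replace each nonterminal's rules with the union of the non-unit rules of every nonterminal it unit-derives.

Start -> ( - | ) - | ( | ( + Y; W -> n n | Z Y; Z -> ( | n ) | Start W | n n | Z Y; Y -> n n | Z Y | n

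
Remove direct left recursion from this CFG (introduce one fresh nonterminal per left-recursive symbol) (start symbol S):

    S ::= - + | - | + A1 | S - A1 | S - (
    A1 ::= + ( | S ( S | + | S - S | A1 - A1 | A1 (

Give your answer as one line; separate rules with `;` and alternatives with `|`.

S ::= - + S' | - S' | + A1 S'; A1 ::= + ( A1' | S ( S A1' | + A1' | S - S A1'; S' ::= - A1 S' | - ( S' | ε; A1' ::= - A1 A1' | ( A1' | ε

Left recursion appears on S, A1.
For S: α = {- A1, - (}, β = {- +, -, + A1}. Rewrite as S → β S' and S' → α S' | ε.
For A1: α = {- A1, (}, β = {+ (, S ( S, +, S - S}. Rewrite as A1 → β A1' and A1' → α A1' | ε.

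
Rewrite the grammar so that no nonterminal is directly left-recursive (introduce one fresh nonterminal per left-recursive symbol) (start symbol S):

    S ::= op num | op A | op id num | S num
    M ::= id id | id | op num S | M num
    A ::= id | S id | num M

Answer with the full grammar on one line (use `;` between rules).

S ::= op num S' | op A S' | op id num S'; M ::= id id M' | id M' | op num S M'; A ::= id | S id | num M; S' ::= num S' | ε; M' ::= num M' | ε

S, M are directly left-recursive.
For S: α = {num}, β = {op num, op A, op id num}. Rewrite as S → β S' and S' → α S' | ε.
For M: α = {num}, β = {id id, id, op num S}. Rewrite as M → β M' and M' → α M' | ε.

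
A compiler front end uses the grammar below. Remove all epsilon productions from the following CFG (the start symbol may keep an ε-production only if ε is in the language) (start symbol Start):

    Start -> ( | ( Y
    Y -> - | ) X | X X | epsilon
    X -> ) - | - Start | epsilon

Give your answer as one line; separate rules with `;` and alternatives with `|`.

Nullable set = {X, Y}.
ε ∉ L(G), so no ε-production is kept.
Expand every rule over subsets of its nullable positions: Y → ) X gives ) X | ). Y → X X gives X X | X.

Start -> ( | ( Y; Y -> - | ) X | ) | X X | X; X -> ) - | - Start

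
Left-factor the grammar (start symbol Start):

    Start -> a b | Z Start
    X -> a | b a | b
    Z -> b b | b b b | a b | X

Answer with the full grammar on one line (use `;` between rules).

Start -> a b | Z Start; X -> a | b X1; Z -> a b | X | b b Z1; X1 -> a | ε; Z1 -> ε | b

X has alternatives sharing prefix 'b': factor to X → b X1 with X1 → a | ε.
Z has alternatives sharing prefix 'b b': factor to Z → b b Z1 with Z1 → ε | b.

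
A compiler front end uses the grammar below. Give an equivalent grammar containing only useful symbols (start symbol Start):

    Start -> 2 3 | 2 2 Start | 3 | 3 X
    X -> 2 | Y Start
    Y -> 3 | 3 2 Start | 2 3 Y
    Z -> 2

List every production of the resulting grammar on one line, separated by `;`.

Start -> 2 3 | 2 2 Start | 3 | 3 X; X -> 2 | Y Start; Y -> 3 | 3 2 Start | 2 3 Y

Generating nonterminals: {Start, X, Y, Z}.
Reachable from Start after that: {Start, X, Y}.
Removed useless symbols: {Z} and every production mentioning them.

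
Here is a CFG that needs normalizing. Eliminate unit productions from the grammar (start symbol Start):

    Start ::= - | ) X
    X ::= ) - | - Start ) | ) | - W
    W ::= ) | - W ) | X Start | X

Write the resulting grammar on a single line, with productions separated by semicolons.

Unit pairs: W ⇒* {X}.
For every A with A ⇒* B via unit rules, add B's non-unit alternatives to A; then delete every rule of the form X → Y.

Start ::= - | ) X; X ::= ) - | - Start ) | ) | - W; W ::= ) - | - Start ) | ) | - W | - W ) | X Start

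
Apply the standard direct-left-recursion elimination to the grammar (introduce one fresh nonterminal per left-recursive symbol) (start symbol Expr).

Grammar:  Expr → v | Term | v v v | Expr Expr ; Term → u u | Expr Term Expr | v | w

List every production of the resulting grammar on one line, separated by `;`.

Expr → v Expr1 | Term Expr1 | v v v Expr1; Term → u u | Expr Term Expr | v | w; Expr1 → Expr Expr1 | ε

Left recursion appears on Expr.
For Expr: α = {Expr}, β = {v, Term, v v v}. Rewrite as Expr → β Expr1 and Expr1 → α Expr1 | ε.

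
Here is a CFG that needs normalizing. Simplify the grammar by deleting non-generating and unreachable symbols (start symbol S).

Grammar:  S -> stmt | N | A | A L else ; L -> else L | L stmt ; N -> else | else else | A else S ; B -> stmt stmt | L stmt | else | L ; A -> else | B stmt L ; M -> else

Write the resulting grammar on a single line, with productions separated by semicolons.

S -> stmt | N | A; N -> else | else else | A else S; A -> else

Generating nonterminals: {A, B, M, N, S}.
Reachable from S after that: {A, N, S}.
Removed useless symbols: {B, L, M} and every production mentioning them.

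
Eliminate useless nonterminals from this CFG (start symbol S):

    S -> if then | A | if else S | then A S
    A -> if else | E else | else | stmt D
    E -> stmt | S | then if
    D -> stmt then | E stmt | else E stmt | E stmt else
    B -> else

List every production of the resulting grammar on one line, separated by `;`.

Generating nonterminals: {A, B, D, E, S}.
Reachable from S after that: {A, D, E, S}.
Removed useless symbols: {B} and every production mentioning them.

S -> if then | A | if else S | then A S; A -> if else | E else | else | stmt D; E -> stmt | S | then if; D -> stmt then | E stmt | else E stmt | E stmt else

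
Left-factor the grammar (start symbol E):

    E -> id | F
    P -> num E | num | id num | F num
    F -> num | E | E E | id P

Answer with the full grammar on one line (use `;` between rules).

P has alternatives sharing prefix 'num': factor to P → num P' with P' → E | ε.
F has alternatives sharing prefix 'E': factor to F → E F' with F' → ε | E.

E -> id | F; P -> id num | F num | num P'; F -> num | id P | E F'; P' -> E | ε; F' -> ε | E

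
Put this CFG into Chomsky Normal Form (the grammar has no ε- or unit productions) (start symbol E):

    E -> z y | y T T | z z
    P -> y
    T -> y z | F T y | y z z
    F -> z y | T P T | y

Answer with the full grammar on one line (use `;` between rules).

Introduce a nonterminal for each terminal appearing in a rule of length ≥ 2: X1 → z, X2 → y.
Binarize each right-hand side of length ≥ 3 by chaining fresh nonterminals (Y1, Y2, …): affected rules were E → X2 T T; T → F T X2; T → X2 X1 X1; F → T P T.

E -> X1 X2 | X2 Y1 | X1 X1; P -> y; T -> X2 X1 | F Y2 | X2 Y3; F -> X1 X2 | T Y4 | y; X1 -> z; X2 -> y; Y1 -> T T; Y2 -> T X2; Y3 -> X1 X1; Y4 -> P T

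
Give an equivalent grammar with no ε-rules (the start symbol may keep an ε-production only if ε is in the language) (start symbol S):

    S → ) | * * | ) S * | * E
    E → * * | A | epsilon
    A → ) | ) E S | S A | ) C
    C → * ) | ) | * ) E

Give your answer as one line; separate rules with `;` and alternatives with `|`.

S → ) | * * | ) S * | * E | *; E → * * | A; A → ) | ) E S | ) S | S A | ) C; C → * ) | ) | * ) E

Nullable nonterminals: {E}.
ε ∉ L(G), so no ε-production is kept.
Add the nullable-subset variants: S → * E gives * E | *. A → ) E S gives ) E S | ) S.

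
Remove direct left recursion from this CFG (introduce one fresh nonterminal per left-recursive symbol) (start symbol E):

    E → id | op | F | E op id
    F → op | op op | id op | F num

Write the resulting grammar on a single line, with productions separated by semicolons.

E, F are directly left-recursive.
For E: α = {op id}, β = {id, op, F}. Rewrite as E → β E' and E' → α E' | ε.
For F: α = {num}, β = {op, op op, id op}. Rewrite as F → β F' and F' → α F' | ε.

E → id E' | op E' | F E'; F → op F' | op op F' | id op F'; E' → op id E' | epsilon; F' → num F' | epsilon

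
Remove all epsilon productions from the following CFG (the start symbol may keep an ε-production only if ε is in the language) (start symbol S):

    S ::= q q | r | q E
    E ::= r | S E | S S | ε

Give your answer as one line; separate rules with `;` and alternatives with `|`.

Nullable set = {E}.
ε ∉ L(G), so no ε-production is kept.
Expand every rule over subsets of its nullable positions: S → q E gives q E | q. E → S E gives S E | S.

S ::= q q | r | q E | q; E ::= r | S E | S | S S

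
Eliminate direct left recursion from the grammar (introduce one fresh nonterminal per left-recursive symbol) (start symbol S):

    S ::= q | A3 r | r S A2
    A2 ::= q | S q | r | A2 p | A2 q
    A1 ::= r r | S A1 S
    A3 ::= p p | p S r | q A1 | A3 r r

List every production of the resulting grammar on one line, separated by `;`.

Left recursion appears on A2, A3.
For A2: α = {p, q}, β = {q, S q, r}. Rewrite as A2 → β A2' and A2' → α A2' | ε.
For A3: α = {r r}, β = {p p, p S r, q A1}. Rewrite as A3 → β A3' and A3' → α A3' | ε.

S ::= q | A3 r | r S A2; A2 ::= q A2' | S q A2' | r A2'; A1 ::= r r | S A1 S; A3 ::= p p A3' | p S r A3' | q A1 A3'; A2' ::= p A2' | q A2' | eps; A3' ::= r r A3' | eps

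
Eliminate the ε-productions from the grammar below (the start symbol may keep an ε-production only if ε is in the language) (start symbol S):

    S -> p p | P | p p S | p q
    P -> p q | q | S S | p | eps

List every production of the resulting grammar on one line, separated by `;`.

Nullable nonterminals: {P, S}.
ε ∈ L(G) since S is nullable, so keep S → ε.
Add the nullable-subset variants: P → S S gives S S | S.

S -> p p | P | p p S | p q | ε; P -> p q | q | S S | S | p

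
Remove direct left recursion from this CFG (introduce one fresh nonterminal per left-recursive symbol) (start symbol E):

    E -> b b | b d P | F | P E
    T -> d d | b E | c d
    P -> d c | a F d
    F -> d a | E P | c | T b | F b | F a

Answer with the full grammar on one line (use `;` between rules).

Directly left-recursive nonterminal: F.
For F: α = {b, a}, β = {d a, E P, c, T b}. Rewrite as F → β F' and F' → α F' | ε.

E -> b b | b d P | F | P E; T -> d d | b E | c d; P -> d c | a F d; F -> d a F' | E P F' | c F' | T b F'; F' -> b F' | a F' | ε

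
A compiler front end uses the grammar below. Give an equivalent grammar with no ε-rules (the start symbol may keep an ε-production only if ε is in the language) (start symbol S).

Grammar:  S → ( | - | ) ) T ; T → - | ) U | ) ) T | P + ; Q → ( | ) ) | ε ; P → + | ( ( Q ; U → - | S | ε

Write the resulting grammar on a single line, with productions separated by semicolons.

S → ( | - | ) ) T; T → - | ) U | ) | ) ) T | P +; Q → ( | ) ); P → + | ( ( Q | ( (; U → - | S

Nullable set = {Q, U}.
ε ∉ L(G), so no ε-production is kept.
Add the nullable-subset variants: T → ) U gives ) U | ). P → ( ( Q gives ( ( Q | ( (.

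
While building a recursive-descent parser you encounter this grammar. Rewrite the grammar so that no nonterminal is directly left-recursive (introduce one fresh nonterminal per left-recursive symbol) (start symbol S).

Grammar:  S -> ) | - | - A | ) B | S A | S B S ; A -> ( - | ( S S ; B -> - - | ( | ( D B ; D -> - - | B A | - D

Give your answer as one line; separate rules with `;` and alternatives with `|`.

S is directly left-recursive.
For S: α = {A, B S}, β = {), -, - A, ) B}. Rewrite as S → β S' and S' → α S' | ε.

S -> ) S' | - S' | - A S' | ) B S'; A -> ( - | ( S S; B -> - - | ( | ( D B; D -> - - | B A | - D; S' -> A S' | B S S' | ε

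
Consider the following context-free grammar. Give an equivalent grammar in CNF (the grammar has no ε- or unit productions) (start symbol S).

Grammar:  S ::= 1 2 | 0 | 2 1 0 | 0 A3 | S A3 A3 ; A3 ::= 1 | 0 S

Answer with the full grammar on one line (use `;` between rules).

Introduce a nonterminal for each terminal appearing in a rule of length ≥ 2: X1 → 1, X2 → 2, X3 → 0.
Binarize each right-hand side of length ≥ 3 by chaining fresh nonterminals (Y1, Y2, …): affected rules were S → X2 X1 X3; S → S A3 A3.

S ::= X1 X2 | 0 | X2 Y1 | X3 A3 | S Y2; A3 ::= 1 | X3 S; X1 ::= 1; X2 ::= 2; X3 ::= 0; Y1 ::= X1 X3; Y2 ::= A3 A3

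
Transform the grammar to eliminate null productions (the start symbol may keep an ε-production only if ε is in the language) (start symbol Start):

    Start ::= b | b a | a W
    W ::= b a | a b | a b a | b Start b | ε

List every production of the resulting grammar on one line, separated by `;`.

Start ::= b | b a | a W | a; W ::= b a | a b | a b a | b Start b

Nullable nonterminals: {W}.
ε ∉ L(G), so no ε-production is kept.
For each production, add variants omitting each subset of nullable occurrences: Start → a W gives a W | a.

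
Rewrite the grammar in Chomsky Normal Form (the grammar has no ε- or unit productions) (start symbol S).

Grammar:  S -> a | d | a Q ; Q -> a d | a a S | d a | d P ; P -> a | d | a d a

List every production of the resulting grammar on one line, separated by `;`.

Introduce a nonterminal for each terminal appearing in a rule of length ≥ 2: X1 → a, X2 → d.
Binarize each right-hand side of length ≥ 3 by chaining fresh nonterminals (Y1, Y2, …): affected rules were Q → X1 X1 S; P → X1 X2 X1.

S -> a | d | X1 Q; Q -> X1 X2 | X1 Y1 | X2 X1 | X2 P; P -> a | d | X1 Y2; X1 -> a; X2 -> d; Y1 -> X1 S; Y2 -> X2 X1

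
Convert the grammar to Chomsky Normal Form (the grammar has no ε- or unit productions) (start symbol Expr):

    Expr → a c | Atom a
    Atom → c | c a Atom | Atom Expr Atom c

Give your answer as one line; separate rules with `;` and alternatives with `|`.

Expr → X1 X2 | Atom X1; Atom → c | X2 Y1 | Atom Y2; X1 → a; X2 → c; Y1 → X1 Atom; Y2 → Expr Y3; Y3 → Atom X2

Introduce a nonterminal for each terminal appearing in a rule of length ≥ 2: X1 → a, X2 → c.
Binarize each right-hand side of length ≥ 3 by chaining fresh nonterminals (Y1, Y2, …): affected rules were Atom → X2 X1 Atom; Atom → Atom Expr Atom X2.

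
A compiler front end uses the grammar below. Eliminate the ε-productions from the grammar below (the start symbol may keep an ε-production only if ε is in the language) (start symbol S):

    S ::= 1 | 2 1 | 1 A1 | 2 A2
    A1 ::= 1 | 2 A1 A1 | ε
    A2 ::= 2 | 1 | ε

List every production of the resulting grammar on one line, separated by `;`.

S ::= 1 | 2 1 | 1 A1 | 2 A2 | 2; A1 ::= 1 | 2 A1 A1 | 2 A1 | 2; A2 ::= 2 | 1

Nullable set = {A1, A2}.
ε ∉ L(G), so no ε-production is kept.
For each production, add variants omitting each subset of nullable occurrences: S → 2 A2 gives 2 A2 | 2. A1 → 2 A1 A1 gives 2 A1 A1 | 2 A1 | 2.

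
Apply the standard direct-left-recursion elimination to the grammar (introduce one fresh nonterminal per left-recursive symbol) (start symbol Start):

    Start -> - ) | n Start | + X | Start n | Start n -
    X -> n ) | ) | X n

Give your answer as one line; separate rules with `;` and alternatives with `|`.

Start, X are directly left-recursive.
For Start: α = {n, n -}, β = {- ), n Start, + X}. Rewrite as Start → β Start1 and Start1 → α Start1 | ε.
For X: α = {n}, β = {n ), )}. Rewrite as X → β X1 and X1 → α X1 | ε.

Start -> - ) Start1 | n Start Start1 | + X Start1; X -> n ) X1 | ) X1; Start1 -> n Start1 | n - Start1 | ε; X1 -> n X1 | ε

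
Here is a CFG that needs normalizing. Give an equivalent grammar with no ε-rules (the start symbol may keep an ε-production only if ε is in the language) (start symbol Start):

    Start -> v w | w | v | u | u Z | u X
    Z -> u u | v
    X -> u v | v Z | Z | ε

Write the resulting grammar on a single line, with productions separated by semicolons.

Nullable nonterminals: {X}.
ε ∉ L(G), so no ε-production is kept.

Start -> v w | w | v | u | u Z | u X; Z -> u u | v; X -> u v | v Z | Z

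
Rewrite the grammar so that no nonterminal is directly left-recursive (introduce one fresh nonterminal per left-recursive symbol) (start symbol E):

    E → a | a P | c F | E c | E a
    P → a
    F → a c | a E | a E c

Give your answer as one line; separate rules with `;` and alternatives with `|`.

E → a E' | a P E' | c F E'; P → a; F → a c | a E | a E c; E' → c E' | a E' | epsilon

E is directly left-recursive.
For E: α = {c, a}, β = {a, a P, c F}. Rewrite as E → β E' and E' → α E' | ε.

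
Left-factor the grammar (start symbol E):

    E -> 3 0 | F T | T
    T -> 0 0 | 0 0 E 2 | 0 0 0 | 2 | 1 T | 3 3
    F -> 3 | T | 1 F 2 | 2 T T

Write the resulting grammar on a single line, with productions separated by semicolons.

T has alternatives sharing prefix '0 0': factor to T → 0 0 T' with T' → ε | E 2 | 0.

E -> 3 0 | F T | T; T -> 2 | 1 T | 3 3 | 0 0 T'; F -> 3 | T | 1 F 2 | 2 T T; T' -> ε | E 2 | 0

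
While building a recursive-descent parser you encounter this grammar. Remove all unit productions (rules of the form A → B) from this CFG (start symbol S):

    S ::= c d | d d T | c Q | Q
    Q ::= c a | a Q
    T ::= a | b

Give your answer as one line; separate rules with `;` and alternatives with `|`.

Unit pairs: S ⇒* {Q}.
For each unit pair (A, B), copy every non-unit production of B to A, then drop all unit productions.

S ::= c d | d d T | c Q | c a | a Q; Q ::= c a | a Q; T ::= a | b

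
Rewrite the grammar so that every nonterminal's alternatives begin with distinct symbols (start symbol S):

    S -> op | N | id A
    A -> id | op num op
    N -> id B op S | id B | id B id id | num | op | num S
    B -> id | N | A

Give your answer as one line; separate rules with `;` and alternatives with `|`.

N has alternatives sharing prefix 'id B': factor to N → id B N' with N' → op S | ε | id id.
N has alternatives sharing prefix 'num': factor to N → num N'' with N'' → ε | S.

S -> op | N | id A; A -> id | op num op; N -> op | id B N' | num N''; B -> id | N | A; N' -> op S | epsilon | id id; N'' -> epsilon | S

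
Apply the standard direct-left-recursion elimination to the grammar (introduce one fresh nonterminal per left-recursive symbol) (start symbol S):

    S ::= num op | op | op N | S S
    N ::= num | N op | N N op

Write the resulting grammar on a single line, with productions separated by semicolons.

S, N are directly left-recursive.
For S: α = {S}, β = {num op, op, op N}. Rewrite as S → β S' and S' → α S' | ε.
For N: α = {op, N op}, β = {num}. Rewrite as N → β N' and N' → α N' | ε.

S ::= num op S' | op S' | op N S'; N ::= num N'; S' ::= S S' | ε; N' ::= op N' | N op N' | ε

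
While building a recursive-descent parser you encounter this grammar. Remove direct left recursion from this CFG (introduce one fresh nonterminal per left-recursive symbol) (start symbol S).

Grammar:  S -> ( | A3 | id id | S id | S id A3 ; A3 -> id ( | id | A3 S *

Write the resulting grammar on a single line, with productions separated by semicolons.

S -> ( S' | A3 S' | id id S'; A3 -> id ( A3' | id A3'; S' -> id S' | id A3 S' | epsilon; A3' -> S * A3' | epsilon

Directly left-recursive nonterminals: S, A3.
For S: α = {id, id A3}, β = {(, A3, id id}. Rewrite as S → β S' and S' → α S' | ε.
For A3: α = {S *}, β = {id (, id}. Rewrite as A3 → β A3' and A3' → α A3' | ε.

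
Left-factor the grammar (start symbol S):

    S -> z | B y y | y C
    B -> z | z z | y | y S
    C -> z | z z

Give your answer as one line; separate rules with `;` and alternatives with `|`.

B has alternatives sharing prefix 'z': factor to B → z B' with B' → ε | z.
B has alternatives sharing prefix 'y': factor to B → y B'' with B'' → ε | S.
C has alternatives sharing prefix 'z': factor to C → z C' with C' → ε | z.

S -> z | B y y | y C; B -> z B' | y B''; C -> z C'; B' -> ε | z; B'' -> ε | S; C' -> ε | z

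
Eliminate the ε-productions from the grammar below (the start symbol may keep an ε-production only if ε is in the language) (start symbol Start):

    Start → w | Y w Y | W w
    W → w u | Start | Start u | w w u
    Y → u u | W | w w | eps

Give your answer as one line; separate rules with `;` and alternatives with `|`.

Nullable nonterminals: {Y}.
ε ∉ L(G), so no ε-production is kept.
Add the nullable-subset variants: Start → Y w Y gives Y w Y | Y w | w Y.

Start → w | Y w Y | Y w | w Y | W w; W → w u | Start | Start u | w w u; Y → u u | W | w w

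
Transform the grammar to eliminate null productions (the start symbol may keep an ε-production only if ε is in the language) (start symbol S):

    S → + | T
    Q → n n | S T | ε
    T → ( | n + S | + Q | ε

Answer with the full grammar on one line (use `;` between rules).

S → + | T | ε; Q → n n | S T | S | T; T → ( | n + S | n + | + Q | +

The nullable symbols are {Q, S, T}.
ε ∈ L(G) since S is nullable, so keep S → ε.
For each production, add variants omitting each subset of nullable occurrences: Q → S T gives S T | S | T. T → n + S gives n + S | n +. T → + Q gives + Q | +.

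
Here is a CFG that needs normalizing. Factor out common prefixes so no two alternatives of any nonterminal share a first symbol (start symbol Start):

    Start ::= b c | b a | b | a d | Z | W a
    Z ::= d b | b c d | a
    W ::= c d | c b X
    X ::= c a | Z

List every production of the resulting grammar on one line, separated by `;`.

Start ::= a d | Z | W a | b Start1; Z ::= d b | b c d | a; W ::= c W1; X ::= c a | Z; Start1 ::= c | a | ε; W1 ::= d | b X

Start has alternatives sharing prefix 'b': factor to Start → b Start1 with Start1 → c | a | ε.
W has alternatives sharing prefix 'c': factor to W → c W1 with W1 → d | b X.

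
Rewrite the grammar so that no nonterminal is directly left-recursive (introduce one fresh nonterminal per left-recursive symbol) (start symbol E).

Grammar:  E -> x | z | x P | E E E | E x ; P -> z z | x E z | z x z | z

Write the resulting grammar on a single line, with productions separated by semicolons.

Directly left-recursive nonterminal: E.
For E: α = {E E, x}, β = {x, z, x P}. Rewrite as E → β E' and E' → α E' | ε.

E -> x E' | z E' | x P E'; P -> z z | x E z | z x z | z; E' -> E E E' | x E' | ε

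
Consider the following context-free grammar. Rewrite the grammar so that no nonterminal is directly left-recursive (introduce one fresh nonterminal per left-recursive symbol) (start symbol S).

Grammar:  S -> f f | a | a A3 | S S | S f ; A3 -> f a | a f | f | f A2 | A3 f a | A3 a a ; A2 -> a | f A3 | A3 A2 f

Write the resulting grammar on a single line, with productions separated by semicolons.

S, A3 are directly left-recursive.
For S: α = {S, f}, β = {f f, a, a A3}. Rewrite as S → β S' and S' → α S' | ε.
For A3: α = {f a, a a}, β = {f a, a f, f, f A2}. Rewrite as A3 → β A3' and A3' → α A3' | ε.

S -> f f S' | a S' | a A3 S'; A3 -> f a A3' | a f A3' | f A3' | f A2 A3'; A2 -> a | f A3 | A3 A2 f; S' -> S S' | f S' | ε; A3' -> f a A3' | a a A3' | ε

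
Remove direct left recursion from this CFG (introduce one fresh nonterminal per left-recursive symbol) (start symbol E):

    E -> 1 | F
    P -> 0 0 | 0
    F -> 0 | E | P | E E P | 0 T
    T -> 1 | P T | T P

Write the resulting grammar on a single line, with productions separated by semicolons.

Left recursion appears on T.
For T: α = {P}, β = {1, P T}. Rewrite as T → β T' and T' → α T' | ε.

E -> 1 | F; P -> 0 0 | 0; F -> 0 | E | P | E E P | 0 T; T -> 1 T' | P T T'; T' -> P T' | eps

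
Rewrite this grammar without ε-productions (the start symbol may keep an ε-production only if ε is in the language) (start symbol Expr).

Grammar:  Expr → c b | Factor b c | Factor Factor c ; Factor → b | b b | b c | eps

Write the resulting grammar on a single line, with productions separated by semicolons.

Expr → c b | Factor b c | b c | Factor Factor c | Factor c | c; Factor → b | b b | b c

Nullable set = {Factor}.
ε ∉ L(G), so no ε-production is kept.
Expand every rule over subsets of its nullable positions: Expr → Factor b c gives Factor b c | b c. Expr → Factor Factor c gives Factor Factor c | Factor c | c.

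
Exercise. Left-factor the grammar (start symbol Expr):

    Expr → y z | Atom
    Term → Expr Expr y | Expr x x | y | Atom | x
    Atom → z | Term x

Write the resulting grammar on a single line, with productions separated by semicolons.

Expr → y z | Atom; Term → y | Atom | x | Expr Term1; Atom → z | Term x; Term1 → Expr y | x x

Term has alternatives sharing prefix 'Expr': factor to Term → Expr Term1 with Term1 → Expr y | x x.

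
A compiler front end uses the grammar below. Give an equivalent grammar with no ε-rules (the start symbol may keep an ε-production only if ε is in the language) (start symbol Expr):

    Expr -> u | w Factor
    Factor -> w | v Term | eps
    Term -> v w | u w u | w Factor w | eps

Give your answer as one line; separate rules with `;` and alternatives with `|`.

Nullable set = {Factor, Term}.
ε ∉ L(G), so no ε-production is kept.
Expand every rule over subsets of its nullable positions: Expr → w Factor gives w Factor | w. Factor → v Term gives v Term | v. Term → w Factor w gives w Factor w | w w.

Expr -> u | w Factor | w; Factor -> w | v Term | v; Term -> v w | u w u | w Factor w | w w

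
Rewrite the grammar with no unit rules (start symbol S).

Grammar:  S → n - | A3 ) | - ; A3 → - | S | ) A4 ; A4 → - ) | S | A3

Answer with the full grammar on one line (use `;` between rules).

S → n - | A3 ) | -; A3 → n - | A3 ) | - | ) A4; A4 → - ) | n - | A3 ) | - | ) A4

Unit pairs: A3 ⇒* {S}; A4 ⇒* {A3, S}.
Replace each nonterminal's rules with the union of the non-unit rules of every nonterminal it unit-derives.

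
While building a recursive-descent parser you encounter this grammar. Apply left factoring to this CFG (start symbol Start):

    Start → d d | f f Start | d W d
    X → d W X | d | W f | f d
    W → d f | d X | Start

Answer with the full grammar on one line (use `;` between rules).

Start has alternatives sharing prefix 'd': factor to Start → d Start1 with Start1 → d | W d.
X has alternatives sharing prefix 'd': factor to X → d X1 with X1 → W X | ε.
W has alternatives sharing prefix 'd': factor to W → d W1 with W1 → f | X.

Start → f f Start | d Start1; X → W f | f d | d X1; W → Start | d W1; Start1 → d | W d; X1 → W X | ε; W1 → f | X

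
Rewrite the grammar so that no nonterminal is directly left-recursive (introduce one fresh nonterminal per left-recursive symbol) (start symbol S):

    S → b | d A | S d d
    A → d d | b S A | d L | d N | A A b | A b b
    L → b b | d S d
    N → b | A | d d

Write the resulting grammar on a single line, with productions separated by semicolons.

S → b S' | d A S'; A → d d A' | b S A A' | d L A' | d N A'; L → b b | d S d; N → b | A | d d; S' → d d S' | ε; A' → A b A' | b b A' | ε

Left recursion appears on S, A.
For S: α = {d d}, β = {b, d A}. Rewrite as S → β S' and S' → α S' | ε.
For A: α = {A b, b b}, β = {d d, b S A, d L, d N}. Rewrite as A → β A' and A' → α A' | ε.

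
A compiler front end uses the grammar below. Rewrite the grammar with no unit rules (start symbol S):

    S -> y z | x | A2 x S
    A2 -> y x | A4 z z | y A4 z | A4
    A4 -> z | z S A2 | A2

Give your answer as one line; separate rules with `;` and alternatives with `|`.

S -> y z | x | A2 x S; A2 -> z | z S A2 | y x | A4 z z | y A4 z; A4 -> z | z S A2 | y x | A4 z z | y A4 z

Unit pairs: A2 ⇒* {A4}; A4 ⇒* {A2}.
For each unit pair (A, B), copy every non-unit production of B to A, then drop all unit productions.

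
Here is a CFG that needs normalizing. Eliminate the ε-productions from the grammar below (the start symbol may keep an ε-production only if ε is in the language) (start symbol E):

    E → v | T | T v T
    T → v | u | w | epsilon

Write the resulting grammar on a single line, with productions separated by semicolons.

The nullable symbols are {E, T}.
ε ∈ L(G) since E is nullable, so keep E → ε.
Add the nullable-subset variants: E → T v T gives T v T | T v | v T.

E → v | T | T v T | T v | v T | ε; T → v | u | w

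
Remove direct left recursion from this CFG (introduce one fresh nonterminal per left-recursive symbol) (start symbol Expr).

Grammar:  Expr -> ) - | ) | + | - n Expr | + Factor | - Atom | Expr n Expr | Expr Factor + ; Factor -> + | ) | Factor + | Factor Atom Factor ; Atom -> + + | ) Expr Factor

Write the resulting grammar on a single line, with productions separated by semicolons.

Left recursion appears on Expr, Factor.
For Expr: α = {n Expr, Factor +}, β = {) -, ), +, - n Expr, + Factor, - Atom}. Rewrite as Expr → β Expr1 and Expr1 → α Expr1 | ε.
For Factor: α = {+, Atom Factor}, β = {+, )}. Rewrite as Factor → β Factor1 and Factor1 → α Factor1 | ε.

Expr -> ) - Expr1 | ) Expr1 | + Expr1 | - n Expr Expr1 | + Factor Expr1 | - Atom Expr1; Factor -> + Factor1 | ) Factor1; Atom -> + + | ) Expr Factor; Expr1 -> n Expr Expr1 | Factor + Expr1 | ε; Factor1 -> + Factor1 | Atom Factor Factor1 | ε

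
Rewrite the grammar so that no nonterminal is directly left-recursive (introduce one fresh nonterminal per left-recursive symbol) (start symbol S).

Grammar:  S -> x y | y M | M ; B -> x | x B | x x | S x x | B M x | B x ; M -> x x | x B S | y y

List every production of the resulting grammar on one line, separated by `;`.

S -> x y | y M | M; B -> x B' | x B B' | x x B' | S x x B'; M -> x x | x B S | y y; B' -> M x B' | x B' | ε

Left recursion appears on B.
For B: α = {M x, x}, β = {x, x B, x x, S x x}. Rewrite as B → β B' and B' → α B' | ε.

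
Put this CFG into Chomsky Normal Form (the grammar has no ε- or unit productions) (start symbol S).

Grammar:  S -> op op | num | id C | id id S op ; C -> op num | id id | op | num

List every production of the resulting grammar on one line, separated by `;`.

S -> X1 X1 | num | X2 C | X2 Y1; C -> X1 X3 | X2 X2 | op | num; X1 -> op; X2 -> id; X3 -> num; Y1 -> X2 Y2; Y2 -> S X1

Introduce a nonterminal for each terminal appearing in a rule of length ≥ 2: X1 → op, X2 → id, X3 → num.
Binarize each right-hand side of length ≥ 3 by chaining fresh nonterminals (Y1, Y2, …): affected rules were S → X2 X2 S X1.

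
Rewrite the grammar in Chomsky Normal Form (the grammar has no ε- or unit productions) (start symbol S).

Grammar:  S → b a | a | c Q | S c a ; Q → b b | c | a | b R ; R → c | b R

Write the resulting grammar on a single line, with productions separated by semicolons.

Introduce a nonterminal for each terminal appearing in a rule of length ≥ 2: X1 → b, X2 → a, X3 → c.
Binarize each right-hand side of length ≥ 3 by chaining fresh nonterminals (Y1, Y2, …): affected rules were S → S X3 X2.

S → X1 X2 | a | X3 Q | S Y1; Q → X1 X1 | c | a | X1 R; R → c | X1 R; X1 → b; X2 → a; X3 → c; Y1 → X3 X2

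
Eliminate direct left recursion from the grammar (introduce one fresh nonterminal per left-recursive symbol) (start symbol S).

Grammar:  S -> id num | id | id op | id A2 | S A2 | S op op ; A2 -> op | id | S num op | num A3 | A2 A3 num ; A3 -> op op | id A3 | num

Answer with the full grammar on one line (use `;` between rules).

Directly left-recursive nonterminals: S, A2.
For S: α = {A2, op op}, β = {id num, id, id op, id A2}. Rewrite as S → β S' and S' → α S' | ε.
For A2: α = {A3 num}, β = {op, id, S num op, num A3}. Rewrite as A2 → β A2' and A2' → α A2' | ε.

S -> id num S' | id S' | id op S' | id A2 S'; A2 -> op A2' | id A2' | S num op A2' | num A3 A2'; A3 -> op op | id A3 | num; S' -> A2 S' | op op S' | ε; A2' -> A3 num A2' | ε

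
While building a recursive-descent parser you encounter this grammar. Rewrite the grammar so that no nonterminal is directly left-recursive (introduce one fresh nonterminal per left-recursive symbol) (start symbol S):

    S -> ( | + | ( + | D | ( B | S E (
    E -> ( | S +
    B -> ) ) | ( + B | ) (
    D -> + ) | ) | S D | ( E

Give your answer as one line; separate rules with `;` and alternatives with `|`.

S is directly left-recursive.
For S: α = {E (}, β = {(, +, ( +, D, ( B}. Rewrite as S → β S' and S' → α S' | ε.

S -> ( S' | + S' | ( + S' | D S' | ( B S'; E -> ( | S +; B -> ) ) | ( + B | ) (; D -> + ) | ) | S D | ( E; S' -> E ( S' | ε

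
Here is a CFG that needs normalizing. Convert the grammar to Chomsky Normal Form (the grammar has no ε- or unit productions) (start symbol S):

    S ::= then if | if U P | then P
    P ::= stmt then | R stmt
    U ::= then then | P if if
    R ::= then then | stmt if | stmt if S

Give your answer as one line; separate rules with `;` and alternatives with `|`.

S ::= X1 X2 | X2 Y1 | X1 P; P ::= X3 X1 | R X3; U ::= X1 X1 | P Y2; R ::= X1 X1 | X3 X2 | X3 Y3; X1 ::= then; X2 ::= if; X3 ::= stmt; Y1 ::= U P; Y2 ::= X2 X2; Y3 ::= X2 S

Introduce a nonterminal for each terminal appearing in a rule of length ≥ 2: X1 → then, X2 → if, X3 → stmt.
Binarize each right-hand side of length ≥ 3 by chaining fresh nonterminals (Y1, Y2, …): affected rules were S → X2 U P; U → P X2 X2; R → X3 X2 S.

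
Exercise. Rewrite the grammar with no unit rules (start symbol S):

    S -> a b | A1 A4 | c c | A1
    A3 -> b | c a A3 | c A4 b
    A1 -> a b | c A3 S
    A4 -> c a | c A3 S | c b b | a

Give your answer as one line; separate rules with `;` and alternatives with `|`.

Unit pairs: S ⇒* {A1}.
For every A with A ⇒* B via unit rules, add B's non-unit alternatives to A; then delete every rule of the form X → Y.

S -> a b | c A3 S | A1 A4 | c c; A3 -> b | c a A3 | c A4 b; A1 -> a b | c A3 S; A4 -> c a | c A3 S | c b b | a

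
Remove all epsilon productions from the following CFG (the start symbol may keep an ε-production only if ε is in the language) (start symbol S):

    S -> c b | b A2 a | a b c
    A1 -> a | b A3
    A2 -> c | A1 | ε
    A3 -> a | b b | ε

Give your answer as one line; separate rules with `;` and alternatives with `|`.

The nullable symbols are {A2, A3}.
ε ∉ L(G), so no ε-production is kept.
Add the nullable-subset variants: S → b A2 a gives b A2 a | b a. A1 → b A3 gives b A3 | b.

S -> c b | b A2 a | b a | a b c; A1 -> a | b A3 | b; A2 -> c | A1; A3 -> a | b b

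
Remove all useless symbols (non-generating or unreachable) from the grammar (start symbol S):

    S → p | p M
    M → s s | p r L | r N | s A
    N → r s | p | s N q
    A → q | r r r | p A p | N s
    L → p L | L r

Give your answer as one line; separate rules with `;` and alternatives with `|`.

S → p | p M; M → s s | r N | s A; N → r s | p | s N q; A → q | r r r | p A p | N s

Generating nonterminals: {A, M, N, S}.
Reachable from S after that: {A, M, N, S}.
Removed useless symbols: {L} and every production mentioning them.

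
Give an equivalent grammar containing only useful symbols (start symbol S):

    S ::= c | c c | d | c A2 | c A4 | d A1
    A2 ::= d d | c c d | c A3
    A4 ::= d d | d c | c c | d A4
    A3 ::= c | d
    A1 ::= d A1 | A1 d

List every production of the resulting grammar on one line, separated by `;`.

Generating nonterminals: {A2, A3, A4, S}.
Reachable from S after that: {A2, A3, A4, S}.
Removed useless symbols: {A1} and every production mentioning them.

S ::= c | c c | d | c A2 | c A4; A2 ::= d d | c c d | c A3; A4 ::= d d | d c | c c | d A4; A3 ::= c | d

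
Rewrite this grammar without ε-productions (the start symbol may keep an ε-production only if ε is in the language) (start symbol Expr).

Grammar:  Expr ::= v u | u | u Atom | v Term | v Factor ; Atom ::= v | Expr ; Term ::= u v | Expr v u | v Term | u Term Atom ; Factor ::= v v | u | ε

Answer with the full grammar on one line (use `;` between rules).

Expr ::= v u | u | u Atom | v Term | v Factor | v; Atom ::= v | Expr; Term ::= u v | Expr v u | v Term | u Term Atom; Factor ::= v v | u

The nullable symbols are {Factor}.
ε ∉ L(G), so no ε-production is kept.
For each production, add variants omitting each subset of nullable occurrences: Expr → v Factor gives v Factor | v.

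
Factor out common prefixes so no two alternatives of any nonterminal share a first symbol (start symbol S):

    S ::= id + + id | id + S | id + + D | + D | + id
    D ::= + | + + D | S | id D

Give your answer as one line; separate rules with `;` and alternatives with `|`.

S ::= id + S' | + S''; D ::= S | id D | + D'; S' ::= S | + S'''; S'' ::= D | id; D' ::= ε | + D; S''' ::= id | D

S has alternatives sharing prefix 'id +': factor to S → id + S' with S' → + id | S | + D.
S has alternatives sharing prefix '+': factor to S → + S'' with S'' → D | id.
D has alternatives sharing prefix '+': factor to D → + D' with D' → ε | + D.
S' has alternatives sharing prefix '+': factor to S' → + S''' with S''' → id | D.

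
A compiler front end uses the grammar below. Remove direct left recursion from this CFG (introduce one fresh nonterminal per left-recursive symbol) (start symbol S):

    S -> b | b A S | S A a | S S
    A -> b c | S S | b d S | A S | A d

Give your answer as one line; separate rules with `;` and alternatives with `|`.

S -> b S' | b A S S'; A -> b c A' | S S A' | b d S A'; S' -> A a S' | S S' | epsilon; A' -> S A' | d A' | epsilon

Left recursion appears on S, A.
For S: α = {A a, S}, β = {b, b A S}. Rewrite as S → β S' and S' → α S' | ε.
For A: α = {S, d}, β = {b c, S S, b d S}. Rewrite as A → β A' and A' → α A' | ε.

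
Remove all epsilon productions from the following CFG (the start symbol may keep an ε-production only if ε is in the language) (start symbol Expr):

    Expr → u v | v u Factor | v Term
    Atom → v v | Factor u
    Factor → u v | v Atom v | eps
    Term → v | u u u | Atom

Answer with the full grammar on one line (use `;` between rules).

Expr → u v | v u Factor | v u | v Term; Atom → v v | Factor u | u; Factor → u v | v Atom v; Term → v | u u u | Atom

Nullable set = {Factor}.
ε ∉ L(G), so no ε-production is kept.
For each production, add variants omitting each subset of nullable occurrences: Expr → v u Factor gives v u Factor | v u. Atom → Factor u gives Factor u | u.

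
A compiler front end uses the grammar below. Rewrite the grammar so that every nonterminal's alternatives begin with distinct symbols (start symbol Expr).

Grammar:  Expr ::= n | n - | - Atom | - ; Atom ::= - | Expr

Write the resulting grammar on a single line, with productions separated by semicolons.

Expr ::= n Expr1 | - Expr2; Atom ::= - | Expr; Expr1 ::= ε | -; Expr2 ::= Atom | ε

Expr has alternatives sharing prefix 'n': factor to Expr → n Expr1 with Expr1 → ε | -.
Expr has alternatives sharing prefix '-': factor to Expr → - Expr2 with Expr2 → Atom | ε.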